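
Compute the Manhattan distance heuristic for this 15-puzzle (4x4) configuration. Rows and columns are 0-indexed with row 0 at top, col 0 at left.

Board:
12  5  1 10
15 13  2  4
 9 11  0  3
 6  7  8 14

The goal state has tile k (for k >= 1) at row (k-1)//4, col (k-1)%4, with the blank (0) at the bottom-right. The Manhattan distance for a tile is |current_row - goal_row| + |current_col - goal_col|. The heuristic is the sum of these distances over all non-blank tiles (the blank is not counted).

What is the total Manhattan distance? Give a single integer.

Tile 12: (0,0)->(2,3) = 5
Tile 5: (0,1)->(1,0) = 2
Tile 1: (0,2)->(0,0) = 2
Tile 10: (0,3)->(2,1) = 4
Tile 15: (1,0)->(3,2) = 4
Tile 13: (1,1)->(3,0) = 3
Tile 2: (1,2)->(0,1) = 2
Tile 4: (1,3)->(0,3) = 1
Tile 9: (2,0)->(2,0) = 0
Tile 11: (2,1)->(2,2) = 1
Tile 3: (2,3)->(0,2) = 3
Tile 6: (3,0)->(1,1) = 3
Tile 7: (3,1)->(1,2) = 3
Tile 8: (3,2)->(1,3) = 3
Tile 14: (3,3)->(3,1) = 2
Sum: 5 + 2 + 2 + 4 + 4 + 3 + 2 + 1 + 0 + 1 + 3 + 3 + 3 + 3 + 2 = 38

Answer: 38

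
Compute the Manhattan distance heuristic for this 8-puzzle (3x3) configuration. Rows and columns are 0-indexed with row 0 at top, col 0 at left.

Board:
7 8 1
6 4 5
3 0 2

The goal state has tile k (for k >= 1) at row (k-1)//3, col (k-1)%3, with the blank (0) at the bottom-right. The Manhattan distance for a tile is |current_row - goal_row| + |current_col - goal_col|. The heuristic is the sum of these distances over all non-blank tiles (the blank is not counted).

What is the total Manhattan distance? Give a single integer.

Answer: 17

Derivation:
Tile 7: at (0,0), goal (2,0), distance |0-2|+|0-0| = 2
Tile 8: at (0,1), goal (2,1), distance |0-2|+|1-1| = 2
Tile 1: at (0,2), goal (0,0), distance |0-0|+|2-0| = 2
Tile 6: at (1,0), goal (1,2), distance |1-1|+|0-2| = 2
Tile 4: at (1,1), goal (1,0), distance |1-1|+|1-0| = 1
Tile 5: at (1,2), goal (1,1), distance |1-1|+|2-1| = 1
Tile 3: at (2,0), goal (0,2), distance |2-0|+|0-2| = 4
Tile 2: at (2,2), goal (0,1), distance |2-0|+|2-1| = 3
Sum: 2 + 2 + 2 + 2 + 1 + 1 + 4 + 3 = 17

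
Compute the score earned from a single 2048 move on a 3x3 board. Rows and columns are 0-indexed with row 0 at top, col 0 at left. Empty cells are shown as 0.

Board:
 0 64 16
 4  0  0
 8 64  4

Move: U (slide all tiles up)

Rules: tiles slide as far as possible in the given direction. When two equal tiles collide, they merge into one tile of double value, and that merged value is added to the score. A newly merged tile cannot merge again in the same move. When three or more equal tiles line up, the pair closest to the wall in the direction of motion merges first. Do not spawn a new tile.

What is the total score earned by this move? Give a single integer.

Slide up:
col 0: [0, 4, 8] -> [4, 8, 0]  score +0 (running 0)
col 1: [64, 0, 64] -> [128, 0, 0]  score +128 (running 128)
col 2: [16, 0, 4] -> [16, 4, 0]  score +0 (running 128)
Board after move:
  4 128  16
  8   0   4
  0   0   0

Answer: 128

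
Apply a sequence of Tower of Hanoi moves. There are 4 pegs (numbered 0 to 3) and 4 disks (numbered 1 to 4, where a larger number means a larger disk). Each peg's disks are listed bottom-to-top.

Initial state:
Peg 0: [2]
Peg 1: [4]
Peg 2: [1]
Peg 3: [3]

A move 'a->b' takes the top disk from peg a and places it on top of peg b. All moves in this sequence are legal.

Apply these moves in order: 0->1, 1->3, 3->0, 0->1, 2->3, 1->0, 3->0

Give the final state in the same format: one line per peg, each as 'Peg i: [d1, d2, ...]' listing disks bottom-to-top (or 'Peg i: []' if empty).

Answer: Peg 0: [2, 1]
Peg 1: [4]
Peg 2: []
Peg 3: [3]

Derivation:
After move 1 (0->1):
Peg 0: []
Peg 1: [4, 2]
Peg 2: [1]
Peg 3: [3]

After move 2 (1->3):
Peg 0: []
Peg 1: [4]
Peg 2: [1]
Peg 3: [3, 2]

After move 3 (3->0):
Peg 0: [2]
Peg 1: [4]
Peg 2: [1]
Peg 3: [3]

After move 4 (0->1):
Peg 0: []
Peg 1: [4, 2]
Peg 2: [1]
Peg 3: [3]

After move 5 (2->3):
Peg 0: []
Peg 1: [4, 2]
Peg 2: []
Peg 3: [3, 1]

After move 6 (1->0):
Peg 0: [2]
Peg 1: [4]
Peg 2: []
Peg 3: [3, 1]

After move 7 (3->0):
Peg 0: [2, 1]
Peg 1: [4]
Peg 2: []
Peg 3: [3]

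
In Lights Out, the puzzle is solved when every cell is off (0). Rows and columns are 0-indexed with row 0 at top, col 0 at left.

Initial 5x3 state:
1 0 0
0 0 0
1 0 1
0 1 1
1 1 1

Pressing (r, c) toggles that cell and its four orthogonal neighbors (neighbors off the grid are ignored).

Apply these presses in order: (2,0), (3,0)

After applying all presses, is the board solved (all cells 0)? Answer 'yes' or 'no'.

After press 1 at (2,0):
1 0 0
1 0 0
0 1 1
1 1 1
1 1 1

After press 2 at (3,0):
1 0 0
1 0 0
1 1 1
0 0 1
0 1 1

Lights still on: 8

Answer: no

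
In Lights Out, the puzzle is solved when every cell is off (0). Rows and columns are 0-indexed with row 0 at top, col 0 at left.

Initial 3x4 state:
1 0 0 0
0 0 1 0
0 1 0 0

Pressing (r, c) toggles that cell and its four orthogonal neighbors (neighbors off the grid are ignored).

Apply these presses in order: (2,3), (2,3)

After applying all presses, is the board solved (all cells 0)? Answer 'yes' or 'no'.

Answer: no

Derivation:
After press 1 at (2,3):
1 0 0 0
0 0 1 1
0 1 1 1

After press 2 at (2,3):
1 0 0 0
0 0 1 0
0 1 0 0

Lights still on: 3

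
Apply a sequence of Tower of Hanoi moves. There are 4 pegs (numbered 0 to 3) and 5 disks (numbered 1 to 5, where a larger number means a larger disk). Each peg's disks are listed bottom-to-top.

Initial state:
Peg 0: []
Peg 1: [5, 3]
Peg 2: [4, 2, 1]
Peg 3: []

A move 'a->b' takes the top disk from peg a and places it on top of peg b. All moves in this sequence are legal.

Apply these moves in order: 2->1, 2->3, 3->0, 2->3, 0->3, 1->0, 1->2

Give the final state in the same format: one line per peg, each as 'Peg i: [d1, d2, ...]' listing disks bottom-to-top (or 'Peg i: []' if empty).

Answer: Peg 0: [1]
Peg 1: [5]
Peg 2: [3]
Peg 3: [4, 2]

Derivation:
After move 1 (2->1):
Peg 0: []
Peg 1: [5, 3, 1]
Peg 2: [4, 2]
Peg 3: []

After move 2 (2->3):
Peg 0: []
Peg 1: [5, 3, 1]
Peg 2: [4]
Peg 3: [2]

After move 3 (3->0):
Peg 0: [2]
Peg 1: [5, 3, 1]
Peg 2: [4]
Peg 3: []

After move 4 (2->3):
Peg 0: [2]
Peg 1: [5, 3, 1]
Peg 2: []
Peg 3: [4]

After move 5 (0->3):
Peg 0: []
Peg 1: [5, 3, 1]
Peg 2: []
Peg 3: [4, 2]

After move 6 (1->0):
Peg 0: [1]
Peg 1: [5, 3]
Peg 2: []
Peg 3: [4, 2]

After move 7 (1->2):
Peg 0: [1]
Peg 1: [5]
Peg 2: [3]
Peg 3: [4, 2]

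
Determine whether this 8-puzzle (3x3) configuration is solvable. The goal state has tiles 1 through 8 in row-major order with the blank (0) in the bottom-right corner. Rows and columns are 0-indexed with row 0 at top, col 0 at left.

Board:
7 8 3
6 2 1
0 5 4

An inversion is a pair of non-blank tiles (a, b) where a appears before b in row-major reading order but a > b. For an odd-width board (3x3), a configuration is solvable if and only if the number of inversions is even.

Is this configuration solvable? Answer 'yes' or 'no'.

Answer: yes

Derivation:
Inversions (pairs i<j in row-major order where tile[i] > tile[j] > 0): 20
20 is even, so the puzzle is solvable.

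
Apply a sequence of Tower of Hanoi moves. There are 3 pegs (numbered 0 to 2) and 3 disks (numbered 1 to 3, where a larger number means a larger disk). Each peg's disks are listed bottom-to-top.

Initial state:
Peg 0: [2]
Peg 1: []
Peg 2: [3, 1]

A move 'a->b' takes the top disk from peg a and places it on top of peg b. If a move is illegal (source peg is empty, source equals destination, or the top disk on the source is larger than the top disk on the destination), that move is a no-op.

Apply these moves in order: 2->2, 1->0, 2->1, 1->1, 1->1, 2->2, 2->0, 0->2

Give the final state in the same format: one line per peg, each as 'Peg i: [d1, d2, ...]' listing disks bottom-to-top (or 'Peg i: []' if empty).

After move 1 (2->2):
Peg 0: [2]
Peg 1: []
Peg 2: [3, 1]

After move 2 (1->0):
Peg 0: [2]
Peg 1: []
Peg 2: [3, 1]

After move 3 (2->1):
Peg 0: [2]
Peg 1: [1]
Peg 2: [3]

After move 4 (1->1):
Peg 0: [2]
Peg 1: [1]
Peg 2: [3]

After move 5 (1->1):
Peg 0: [2]
Peg 1: [1]
Peg 2: [3]

After move 6 (2->2):
Peg 0: [2]
Peg 1: [1]
Peg 2: [3]

After move 7 (2->0):
Peg 0: [2]
Peg 1: [1]
Peg 2: [3]

After move 8 (0->2):
Peg 0: []
Peg 1: [1]
Peg 2: [3, 2]

Answer: Peg 0: []
Peg 1: [1]
Peg 2: [3, 2]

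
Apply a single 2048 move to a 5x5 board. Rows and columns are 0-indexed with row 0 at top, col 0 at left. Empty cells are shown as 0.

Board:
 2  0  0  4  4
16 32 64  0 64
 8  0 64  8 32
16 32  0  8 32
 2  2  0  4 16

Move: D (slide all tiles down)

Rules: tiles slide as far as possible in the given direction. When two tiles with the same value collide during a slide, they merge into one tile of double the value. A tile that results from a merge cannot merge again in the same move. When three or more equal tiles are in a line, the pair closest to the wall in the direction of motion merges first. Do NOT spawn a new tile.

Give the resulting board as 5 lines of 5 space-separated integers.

Slide down:
col 0: [2, 16, 8, 16, 2] -> [2, 16, 8, 16, 2]
col 1: [0, 32, 0, 32, 2] -> [0, 0, 0, 64, 2]
col 2: [0, 64, 64, 0, 0] -> [0, 0, 0, 0, 128]
col 3: [4, 0, 8, 8, 4] -> [0, 0, 4, 16, 4]
col 4: [4, 64, 32, 32, 16] -> [0, 4, 64, 64, 16]

Answer:   2   0   0   0   0
 16   0   0   0   4
  8   0   0   4  64
 16  64   0  16  64
  2   2 128   4  16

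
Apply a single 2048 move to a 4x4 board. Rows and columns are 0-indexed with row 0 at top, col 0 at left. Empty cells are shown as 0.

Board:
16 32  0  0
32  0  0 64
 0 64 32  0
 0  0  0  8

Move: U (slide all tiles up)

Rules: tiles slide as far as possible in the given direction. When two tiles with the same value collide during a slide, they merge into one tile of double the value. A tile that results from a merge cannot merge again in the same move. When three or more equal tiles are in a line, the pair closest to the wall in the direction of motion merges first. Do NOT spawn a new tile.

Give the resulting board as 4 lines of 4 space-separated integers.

Answer: 16 32 32 64
32 64  0  8
 0  0  0  0
 0  0  0  0

Derivation:
Slide up:
col 0: [16, 32, 0, 0] -> [16, 32, 0, 0]
col 1: [32, 0, 64, 0] -> [32, 64, 0, 0]
col 2: [0, 0, 32, 0] -> [32, 0, 0, 0]
col 3: [0, 64, 0, 8] -> [64, 8, 0, 0]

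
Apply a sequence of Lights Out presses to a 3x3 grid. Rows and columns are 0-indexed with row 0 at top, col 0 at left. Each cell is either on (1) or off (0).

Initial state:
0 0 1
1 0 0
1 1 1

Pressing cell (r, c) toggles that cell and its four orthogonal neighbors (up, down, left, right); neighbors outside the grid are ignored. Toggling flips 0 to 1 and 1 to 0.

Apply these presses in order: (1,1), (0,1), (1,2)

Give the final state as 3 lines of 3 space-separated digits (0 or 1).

Answer: 1 0 1
0 1 0
1 0 0

Derivation:
After press 1 at (1,1):
0 1 1
0 1 1
1 0 1

After press 2 at (0,1):
1 0 0
0 0 1
1 0 1

After press 3 at (1,2):
1 0 1
0 1 0
1 0 0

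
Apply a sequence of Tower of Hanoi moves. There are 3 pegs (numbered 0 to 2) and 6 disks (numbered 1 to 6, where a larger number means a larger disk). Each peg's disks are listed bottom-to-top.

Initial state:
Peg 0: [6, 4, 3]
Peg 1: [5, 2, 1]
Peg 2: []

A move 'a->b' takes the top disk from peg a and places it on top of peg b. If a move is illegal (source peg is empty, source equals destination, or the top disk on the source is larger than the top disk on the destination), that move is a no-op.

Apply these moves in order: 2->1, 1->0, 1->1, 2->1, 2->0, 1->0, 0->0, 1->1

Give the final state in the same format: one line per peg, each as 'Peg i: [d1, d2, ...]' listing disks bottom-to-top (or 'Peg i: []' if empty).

Answer: Peg 0: [6, 4, 3, 1]
Peg 1: [5, 2]
Peg 2: []

Derivation:
After move 1 (2->1):
Peg 0: [6, 4, 3]
Peg 1: [5, 2, 1]
Peg 2: []

After move 2 (1->0):
Peg 0: [6, 4, 3, 1]
Peg 1: [5, 2]
Peg 2: []

After move 3 (1->1):
Peg 0: [6, 4, 3, 1]
Peg 1: [5, 2]
Peg 2: []

After move 4 (2->1):
Peg 0: [6, 4, 3, 1]
Peg 1: [5, 2]
Peg 2: []

After move 5 (2->0):
Peg 0: [6, 4, 3, 1]
Peg 1: [5, 2]
Peg 2: []

After move 6 (1->0):
Peg 0: [6, 4, 3, 1]
Peg 1: [5, 2]
Peg 2: []

After move 7 (0->0):
Peg 0: [6, 4, 3, 1]
Peg 1: [5, 2]
Peg 2: []

After move 8 (1->1):
Peg 0: [6, 4, 3, 1]
Peg 1: [5, 2]
Peg 2: []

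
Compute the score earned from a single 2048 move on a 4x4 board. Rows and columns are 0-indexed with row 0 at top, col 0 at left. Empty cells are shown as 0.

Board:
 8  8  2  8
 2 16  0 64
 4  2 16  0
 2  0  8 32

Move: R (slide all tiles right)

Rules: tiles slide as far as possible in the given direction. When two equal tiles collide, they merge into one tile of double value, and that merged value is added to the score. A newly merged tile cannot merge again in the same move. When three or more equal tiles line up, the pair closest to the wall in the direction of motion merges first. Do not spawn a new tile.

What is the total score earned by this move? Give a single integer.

Answer: 16

Derivation:
Slide right:
row 0: [8, 8, 2, 8] -> [0, 16, 2, 8]  score +16 (running 16)
row 1: [2, 16, 0, 64] -> [0, 2, 16, 64]  score +0 (running 16)
row 2: [4, 2, 16, 0] -> [0, 4, 2, 16]  score +0 (running 16)
row 3: [2, 0, 8, 32] -> [0, 2, 8, 32]  score +0 (running 16)
Board after move:
 0 16  2  8
 0  2 16 64
 0  4  2 16
 0  2  8 32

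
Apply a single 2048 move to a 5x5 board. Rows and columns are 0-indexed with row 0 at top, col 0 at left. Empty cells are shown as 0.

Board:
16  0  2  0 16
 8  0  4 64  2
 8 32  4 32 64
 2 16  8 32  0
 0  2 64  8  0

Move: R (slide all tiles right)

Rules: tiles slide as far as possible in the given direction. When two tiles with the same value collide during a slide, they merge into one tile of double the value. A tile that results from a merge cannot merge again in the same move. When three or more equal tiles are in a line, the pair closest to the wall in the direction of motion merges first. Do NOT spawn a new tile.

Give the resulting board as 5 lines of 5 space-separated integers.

Answer:  0  0 16  2 16
 0  8  4 64  2
 8 32  4 32 64
 0  2 16  8 32
 0  0  2 64  8

Derivation:
Slide right:
row 0: [16, 0, 2, 0, 16] -> [0, 0, 16, 2, 16]
row 1: [8, 0, 4, 64, 2] -> [0, 8, 4, 64, 2]
row 2: [8, 32, 4, 32, 64] -> [8, 32, 4, 32, 64]
row 3: [2, 16, 8, 32, 0] -> [0, 2, 16, 8, 32]
row 4: [0, 2, 64, 8, 0] -> [0, 0, 2, 64, 8]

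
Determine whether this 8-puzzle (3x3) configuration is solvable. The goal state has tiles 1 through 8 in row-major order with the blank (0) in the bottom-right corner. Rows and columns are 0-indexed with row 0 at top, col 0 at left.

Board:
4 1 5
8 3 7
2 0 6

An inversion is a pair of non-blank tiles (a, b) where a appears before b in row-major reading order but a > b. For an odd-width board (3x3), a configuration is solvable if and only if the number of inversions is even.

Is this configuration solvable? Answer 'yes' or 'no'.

Answer: yes

Derivation:
Inversions (pairs i<j in row-major order where tile[i] > tile[j] > 0): 12
12 is even, so the puzzle is solvable.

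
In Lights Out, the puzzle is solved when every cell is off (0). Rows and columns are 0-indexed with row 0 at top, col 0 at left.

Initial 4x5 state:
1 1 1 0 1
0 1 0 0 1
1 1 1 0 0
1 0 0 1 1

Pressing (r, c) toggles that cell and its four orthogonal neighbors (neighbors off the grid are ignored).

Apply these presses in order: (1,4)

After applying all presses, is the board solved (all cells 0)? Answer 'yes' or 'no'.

After press 1 at (1,4):
1 1 1 0 0
0 1 0 1 0
1 1 1 0 1
1 0 0 1 1

Lights still on: 12

Answer: no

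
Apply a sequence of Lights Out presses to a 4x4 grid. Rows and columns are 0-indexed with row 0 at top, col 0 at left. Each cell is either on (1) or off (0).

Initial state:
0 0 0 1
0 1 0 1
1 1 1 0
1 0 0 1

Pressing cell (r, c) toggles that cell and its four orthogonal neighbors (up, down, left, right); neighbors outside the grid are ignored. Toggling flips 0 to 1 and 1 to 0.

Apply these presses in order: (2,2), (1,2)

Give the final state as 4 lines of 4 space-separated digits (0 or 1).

After press 1 at (2,2):
0 0 0 1
0 1 1 1
1 0 0 1
1 0 1 1

After press 2 at (1,2):
0 0 1 1
0 0 0 0
1 0 1 1
1 0 1 1

Answer: 0 0 1 1
0 0 0 0
1 0 1 1
1 0 1 1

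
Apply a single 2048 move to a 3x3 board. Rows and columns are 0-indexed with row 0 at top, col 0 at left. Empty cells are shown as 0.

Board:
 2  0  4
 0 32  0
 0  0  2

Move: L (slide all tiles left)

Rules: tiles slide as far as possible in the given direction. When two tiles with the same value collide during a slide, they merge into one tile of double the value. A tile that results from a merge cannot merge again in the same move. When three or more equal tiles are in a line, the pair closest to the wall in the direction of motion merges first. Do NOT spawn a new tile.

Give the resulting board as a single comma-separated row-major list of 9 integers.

Answer: 2, 4, 0, 32, 0, 0, 2, 0, 0

Derivation:
Slide left:
row 0: [2, 0, 4] -> [2, 4, 0]
row 1: [0, 32, 0] -> [32, 0, 0]
row 2: [0, 0, 2] -> [2, 0, 0]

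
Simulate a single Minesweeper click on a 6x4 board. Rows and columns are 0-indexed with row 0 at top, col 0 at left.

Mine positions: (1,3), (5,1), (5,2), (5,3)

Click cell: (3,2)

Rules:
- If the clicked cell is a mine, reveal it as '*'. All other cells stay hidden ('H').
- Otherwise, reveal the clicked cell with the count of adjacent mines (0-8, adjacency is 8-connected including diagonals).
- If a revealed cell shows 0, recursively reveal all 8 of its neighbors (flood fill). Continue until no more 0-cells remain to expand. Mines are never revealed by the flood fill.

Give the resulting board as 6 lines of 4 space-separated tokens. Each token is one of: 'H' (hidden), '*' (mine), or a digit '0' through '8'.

0 0 1 H
0 0 1 H
0 0 1 1
0 0 0 0
1 2 3 2
H H H H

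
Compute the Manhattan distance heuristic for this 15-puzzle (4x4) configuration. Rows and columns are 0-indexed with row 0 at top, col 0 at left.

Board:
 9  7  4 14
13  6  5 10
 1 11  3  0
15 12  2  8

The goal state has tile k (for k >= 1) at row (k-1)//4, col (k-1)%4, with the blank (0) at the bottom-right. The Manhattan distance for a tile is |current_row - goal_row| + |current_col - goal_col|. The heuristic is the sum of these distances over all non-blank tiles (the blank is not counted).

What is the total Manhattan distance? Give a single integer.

Tile 9: at (0,0), goal (2,0), distance |0-2|+|0-0| = 2
Tile 7: at (0,1), goal (1,2), distance |0-1|+|1-2| = 2
Tile 4: at (0,2), goal (0,3), distance |0-0|+|2-3| = 1
Tile 14: at (0,3), goal (3,1), distance |0-3|+|3-1| = 5
Tile 13: at (1,0), goal (3,0), distance |1-3|+|0-0| = 2
Tile 6: at (1,1), goal (1,1), distance |1-1|+|1-1| = 0
Tile 5: at (1,2), goal (1,0), distance |1-1|+|2-0| = 2
Tile 10: at (1,3), goal (2,1), distance |1-2|+|3-1| = 3
Tile 1: at (2,0), goal (0,0), distance |2-0|+|0-0| = 2
Tile 11: at (2,1), goal (2,2), distance |2-2|+|1-2| = 1
Tile 3: at (2,2), goal (0,2), distance |2-0|+|2-2| = 2
Tile 15: at (3,0), goal (3,2), distance |3-3|+|0-2| = 2
Tile 12: at (3,1), goal (2,3), distance |3-2|+|1-3| = 3
Tile 2: at (3,2), goal (0,1), distance |3-0|+|2-1| = 4
Tile 8: at (3,3), goal (1,3), distance |3-1|+|3-3| = 2
Sum: 2 + 2 + 1 + 5 + 2 + 0 + 2 + 3 + 2 + 1 + 2 + 2 + 3 + 4 + 2 = 33

Answer: 33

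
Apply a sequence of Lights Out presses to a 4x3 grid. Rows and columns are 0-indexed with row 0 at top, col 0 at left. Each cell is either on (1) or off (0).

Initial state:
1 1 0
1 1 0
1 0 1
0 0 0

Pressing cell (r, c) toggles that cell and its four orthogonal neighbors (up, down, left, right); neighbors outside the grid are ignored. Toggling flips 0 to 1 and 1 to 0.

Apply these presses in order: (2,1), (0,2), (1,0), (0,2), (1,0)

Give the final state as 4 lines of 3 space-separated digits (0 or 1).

Answer: 1 1 0
1 0 0
0 1 0
0 1 0

Derivation:
After press 1 at (2,1):
1 1 0
1 0 0
0 1 0
0 1 0

After press 2 at (0,2):
1 0 1
1 0 1
0 1 0
0 1 0

After press 3 at (1,0):
0 0 1
0 1 1
1 1 0
0 1 0

After press 4 at (0,2):
0 1 0
0 1 0
1 1 0
0 1 0

After press 5 at (1,0):
1 1 0
1 0 0
0 1 0
0 1 0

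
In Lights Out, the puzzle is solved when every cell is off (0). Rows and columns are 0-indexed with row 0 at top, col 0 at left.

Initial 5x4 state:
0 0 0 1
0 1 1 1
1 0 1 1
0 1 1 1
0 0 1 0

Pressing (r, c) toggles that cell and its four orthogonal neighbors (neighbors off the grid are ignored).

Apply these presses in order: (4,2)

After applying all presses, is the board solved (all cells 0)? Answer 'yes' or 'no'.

After press 1 at (4,2):
0 0 0 1
0 1 1 1
1 0 1 1
0 1 0 1
0 1 0 1

Lights still on: 11

Answer: no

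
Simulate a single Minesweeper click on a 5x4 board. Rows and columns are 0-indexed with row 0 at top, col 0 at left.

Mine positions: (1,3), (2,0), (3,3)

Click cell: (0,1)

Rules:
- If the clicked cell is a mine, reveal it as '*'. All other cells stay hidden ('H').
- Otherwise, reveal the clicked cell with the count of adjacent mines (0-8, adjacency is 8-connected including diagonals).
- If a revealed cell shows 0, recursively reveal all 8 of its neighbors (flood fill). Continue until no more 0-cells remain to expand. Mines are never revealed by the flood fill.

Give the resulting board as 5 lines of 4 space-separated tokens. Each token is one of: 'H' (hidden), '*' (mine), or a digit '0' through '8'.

0 0 1 H
1 1 1 H
H H H H
H H H H
H H H H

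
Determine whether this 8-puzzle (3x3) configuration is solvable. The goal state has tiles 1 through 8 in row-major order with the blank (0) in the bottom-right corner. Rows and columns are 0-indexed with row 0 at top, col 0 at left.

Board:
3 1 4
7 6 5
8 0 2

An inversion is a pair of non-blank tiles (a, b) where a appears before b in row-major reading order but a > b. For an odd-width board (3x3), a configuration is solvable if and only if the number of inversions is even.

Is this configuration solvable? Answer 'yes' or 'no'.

Inversions (pairs i<j in row-major order where tile[i] > tile[j] > 0): 10
10 is even, so the puzzle is solvable.

Answer: yes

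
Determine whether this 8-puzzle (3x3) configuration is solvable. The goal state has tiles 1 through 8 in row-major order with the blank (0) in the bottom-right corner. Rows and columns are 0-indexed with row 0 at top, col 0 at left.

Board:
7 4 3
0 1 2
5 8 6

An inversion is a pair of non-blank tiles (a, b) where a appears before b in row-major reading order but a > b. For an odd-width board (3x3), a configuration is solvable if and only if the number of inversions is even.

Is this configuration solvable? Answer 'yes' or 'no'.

Inversions (pairs i<j in row-major order where tile[i] > tile[j] > 0): 12
12 is even, so the puzzle is solvable.

Answer: yes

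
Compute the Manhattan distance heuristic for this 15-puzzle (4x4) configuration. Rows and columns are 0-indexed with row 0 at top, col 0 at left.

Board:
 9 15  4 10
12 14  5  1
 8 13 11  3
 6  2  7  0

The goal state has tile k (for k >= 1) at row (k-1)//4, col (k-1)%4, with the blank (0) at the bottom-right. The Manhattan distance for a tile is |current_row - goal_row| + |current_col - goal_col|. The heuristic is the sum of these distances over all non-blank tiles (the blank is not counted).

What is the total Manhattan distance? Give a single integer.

Answer: 40

Derivation:
Tile 9: (0,0)->(2,0) = 2
Tile 15: (0,1)->(3,2) = 4
Tile 4: (0,2)->(0,3) = 1
Tile 10: (0,3)->(2,1) = 4
Tile 12: (1,0)->(2,3) = 4
Tile 14: (1,1)->(3,1) = 2
Tile 5: (1,2)->(1,0) = 2
Tile 1: (1,3)->(0,0) = 4
Tile 8: (2,0)->(1,3) = 4
Tile 13: (2,1)->(3,0) = 2
Tile 11: (2,2)->(2,2) = 0
Tile 3: (2,3)->(0,2) = 3
Tile 6: (3,0)->(1,1) = 3
Tile 2: (3,1)->(0,1) = 3
Tile 7: (3,2)->(1,2) = 2
Sum: 2 + 4 + 1 + 4 + 4 + 2 + 2 + 4 + 4 + 2 + 0 + 3 + 3 + 3 + 2 = 40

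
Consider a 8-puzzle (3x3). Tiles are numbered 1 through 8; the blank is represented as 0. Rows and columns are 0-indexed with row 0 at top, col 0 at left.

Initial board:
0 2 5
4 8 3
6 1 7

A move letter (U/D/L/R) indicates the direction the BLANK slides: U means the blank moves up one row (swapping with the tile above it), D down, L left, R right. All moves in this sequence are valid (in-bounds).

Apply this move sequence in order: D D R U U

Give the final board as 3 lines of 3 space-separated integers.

After move 1 (D):
4 2 5
0 8 3
6 1 7

After move 2 (D):
4 2 5
6 8 3
0 1 7

After move 3 (R):
4 2 5
6 8 3
1 0 7

After move 4 (U):
4 2 5
6 0 3
1 8 7

After move 5 (U):
4 0 5
6 2 3
1 8 7

Answer: 4 0 5
6 2 3
1 8 7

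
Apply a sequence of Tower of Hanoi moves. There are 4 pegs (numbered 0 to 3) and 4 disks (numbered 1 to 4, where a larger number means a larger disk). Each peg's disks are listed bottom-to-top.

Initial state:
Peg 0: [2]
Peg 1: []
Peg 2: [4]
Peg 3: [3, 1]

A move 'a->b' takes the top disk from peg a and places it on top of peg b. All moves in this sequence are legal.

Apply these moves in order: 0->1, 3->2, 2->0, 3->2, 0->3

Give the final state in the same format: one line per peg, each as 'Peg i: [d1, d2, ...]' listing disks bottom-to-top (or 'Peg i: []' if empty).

Answer: Peg 0: []
Peg 1: [2]
Peg 2: [4, 3]
Peg 3: [1]

Derivation:
After move 1 (0->1):
Peg 0: []
Peg 1: [2]
Peg 2: [4]
Peg 3: [3, 1]

After move 2 (3->2):
Peg 0: []
Peg 1: [2]
Peg 2: [4, 1]
Peg 3: [3]

After move 3 (2->0):
Peg 0: [1]
Peg 1: [2]
Peg 2: [4]
Peg 3: [3]

After move 4 (3->2):
Peg 0: [1]
Peg 1: [2]
Peg 2: [4, 3]
Peg 3: []

After move 5 (0->3):
Peg 0: []
Peg 1: [2]
Peg 2: [4, 3]
Peg 3: [1]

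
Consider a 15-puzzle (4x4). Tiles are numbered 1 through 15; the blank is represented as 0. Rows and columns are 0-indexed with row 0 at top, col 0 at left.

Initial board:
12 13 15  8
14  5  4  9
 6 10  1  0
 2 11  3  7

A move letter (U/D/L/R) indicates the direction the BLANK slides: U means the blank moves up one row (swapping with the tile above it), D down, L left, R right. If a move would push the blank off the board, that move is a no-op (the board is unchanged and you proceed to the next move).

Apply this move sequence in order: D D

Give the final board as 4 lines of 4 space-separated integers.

After move 1 (D):
12 13 15  8
14  5  4  9
 6 10  1  7
 2 11  3  0

After move 2 (D):
12 13 15  8
14  5  4  9
 6 10  1  7
 2 11  3  0

Answer: 12 13 15  8
14  5  4  9
 6 10  1  7
 2 11  3  0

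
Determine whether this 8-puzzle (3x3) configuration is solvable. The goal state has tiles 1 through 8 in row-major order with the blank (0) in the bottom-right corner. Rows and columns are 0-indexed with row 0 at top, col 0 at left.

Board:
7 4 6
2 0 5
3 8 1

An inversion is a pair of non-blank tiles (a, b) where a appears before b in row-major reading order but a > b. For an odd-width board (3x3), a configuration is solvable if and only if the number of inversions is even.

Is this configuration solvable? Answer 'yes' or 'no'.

Answer: yes

Derivation:
Inversions (pairs i<j in row-major order where tile[i] > tile[j] > 0): 18
18 is even, so the puzzle is solvable.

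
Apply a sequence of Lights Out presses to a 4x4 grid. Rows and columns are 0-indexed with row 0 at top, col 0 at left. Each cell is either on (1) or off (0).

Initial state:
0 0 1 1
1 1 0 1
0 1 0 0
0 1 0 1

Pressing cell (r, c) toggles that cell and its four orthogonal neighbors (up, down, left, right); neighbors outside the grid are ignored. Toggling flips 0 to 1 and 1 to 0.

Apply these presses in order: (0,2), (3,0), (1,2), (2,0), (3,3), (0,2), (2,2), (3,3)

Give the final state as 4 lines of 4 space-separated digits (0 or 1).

Answer: 0 0 0 1
0 0 0 0
0 1 0 1
0 0 1 1

Derivation:
After press 1 at (0,2):
0 1 0 0
1 1 1 1
0 1 0 0
0 1 0 1

After press 2 at (3,0):
0 1 0 0
1 1 1 1
1 1 0 0
1 0 0 1

After press 3 at (1,2):
0 1 1 0
1 0 0 0
1 1 1 0
1 0 0 1

After press 4 at (2,0):
0 1 1 0
0 0 0 0
0 0 1 0
0 0 0 1

After press 5 at (3,3):
0 1 1 0
0 0 0 0
0 0 1 1
0 0 1 0

After press 6 at (0,2):
0 0 0 1
0 0 1 0
0 0 1 1
0 0 1 0

After press 7 at (2,2):
0 0 0 1
0 0 0 0
0 1 0 0
0 0 0 0

After press 8 at (3,3):
0 0 0 1
0 0 0 0
0 1 0 1
0 0 1 1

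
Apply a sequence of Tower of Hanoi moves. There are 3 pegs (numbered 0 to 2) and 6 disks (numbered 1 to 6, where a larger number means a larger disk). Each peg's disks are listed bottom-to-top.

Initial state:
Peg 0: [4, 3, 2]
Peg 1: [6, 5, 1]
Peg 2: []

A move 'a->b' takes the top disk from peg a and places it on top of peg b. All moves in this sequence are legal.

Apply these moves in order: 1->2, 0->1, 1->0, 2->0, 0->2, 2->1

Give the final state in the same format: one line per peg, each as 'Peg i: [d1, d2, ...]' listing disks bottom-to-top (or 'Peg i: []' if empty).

After move 1 (1->2):
Peg 0: [4, 3, 2]
Peg 1: [6, 5]
Peg 2: [1]

After move 2 (0->1):
Peg 0: [4, 3]
Peg 1: [6, 5, 2]
Peg 2: [1]

After move 3 (1->0):
Peg 0: [4, 3, 2]
Peg 1: [6, 5]
Peg 2: [1]

After move 4 (2->0):
Peg 0: [4, 3, 2, 1]
Peg 1: [6, 5]
Peg 2: []

After move 5 (0->2):
Peg 0: [4, 3, 2]
Peg 1: [6, 5]
Peg 2: [1]

After move 6 (2->1):
Peg 0: [4, 3, 2]
Peg 1: [6, 5, 1]
Peg 2: []

Answer: Peg 0: [4, 3, 2]
Peg 1: [6, 5, 1]
Peg 2: []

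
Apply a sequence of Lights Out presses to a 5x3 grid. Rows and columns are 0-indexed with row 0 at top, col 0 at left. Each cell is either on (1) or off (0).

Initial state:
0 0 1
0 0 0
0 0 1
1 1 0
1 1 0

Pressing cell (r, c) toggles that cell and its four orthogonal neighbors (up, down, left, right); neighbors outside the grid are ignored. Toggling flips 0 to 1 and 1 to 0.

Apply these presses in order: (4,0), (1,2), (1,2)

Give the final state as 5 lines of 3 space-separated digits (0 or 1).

After press 1 at (4,0):
0 0 1
0 0 0
0 0 1
0 1 0
0 0 0

After press 2 at (1,2):
0 0 0
0 1 1
0 0 0
0 1 0
0 0 0

After press 3 at (1,2):
0 0 1
0 0 0
0 0 1
0 1 0
0 0 0

Answer: 0 0 1
0 0 0
0 0 1
0 1 0
0 0 0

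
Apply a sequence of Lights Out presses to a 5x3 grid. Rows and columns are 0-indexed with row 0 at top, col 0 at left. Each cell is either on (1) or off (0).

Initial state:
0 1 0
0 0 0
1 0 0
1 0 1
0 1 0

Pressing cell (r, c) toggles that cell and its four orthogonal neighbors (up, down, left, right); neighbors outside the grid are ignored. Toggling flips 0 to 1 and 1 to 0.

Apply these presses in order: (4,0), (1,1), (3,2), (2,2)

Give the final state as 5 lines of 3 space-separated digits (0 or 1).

Answer: 0 0 0
1 1 0
1 0 0
0 1 1
1 0 1

Derivation:
After press 1 at (4,0):
0 1 0
0 0 0
1 0 0
0 0 1
1 0 0

After press 2 at (1,1):
0 0 0
1 1 1
1 1 0
0 0 1
1 0 0

After press 3 at (3,2):
0 0 0
1 1 1
1 1 1
0 1 0
1 0 1

After press 4 at (2,2):
0 0 0
1 1 0
1 0 0
0 1 1
1 0 1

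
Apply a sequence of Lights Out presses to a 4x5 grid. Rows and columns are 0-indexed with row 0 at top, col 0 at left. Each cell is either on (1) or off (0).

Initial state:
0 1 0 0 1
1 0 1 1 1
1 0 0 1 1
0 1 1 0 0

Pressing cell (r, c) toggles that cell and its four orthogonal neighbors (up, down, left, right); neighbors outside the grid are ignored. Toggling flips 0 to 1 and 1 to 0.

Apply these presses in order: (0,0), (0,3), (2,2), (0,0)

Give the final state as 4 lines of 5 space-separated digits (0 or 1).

After press 1 at (0,0):
1 0 0 0 1
0 0 1 1 1
1 0 0 1 1
0 1 1 0 0

After press 2 at (0,3):
1 0 1 1 0
0 0 1 0 1
1 0 0 1 1
0 1 1 0 0

After press 3 at (2,2):
1 0 1 1 0
0 0 0 0 1
1 1 1 0 1
0 1 0 0 0

After press 4 at (0,0):
0 1 1 1 0
1 0 0 0 1
1 1 1 0 1
0 1 0 0 0

Answer: 0 1 1 1 0
1 0 0 0 1
1 1 1 0 1
0 1 0 0 0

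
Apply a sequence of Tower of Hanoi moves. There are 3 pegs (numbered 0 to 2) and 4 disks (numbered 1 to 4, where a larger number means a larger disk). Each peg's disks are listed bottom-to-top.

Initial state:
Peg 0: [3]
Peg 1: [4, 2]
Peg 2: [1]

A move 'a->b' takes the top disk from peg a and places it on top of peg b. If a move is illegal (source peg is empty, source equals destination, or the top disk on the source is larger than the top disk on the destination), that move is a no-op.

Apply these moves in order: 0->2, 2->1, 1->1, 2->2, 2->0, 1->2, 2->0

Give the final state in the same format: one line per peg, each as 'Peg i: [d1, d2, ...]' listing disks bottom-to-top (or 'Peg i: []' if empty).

After move 1 (0->2):
Peg 0: [3]
Peg 1: [4, 2]
Peg 2: [1]

After move 2 (2->1):
Peg 0: [3]
Peg 1: [4, 2, 1]
Peg 2: []

After move 3 (1->1):
Peg 0: [3]
Peg 1: [4, 2, 1]
Peg 2: []

After move 4 (2->2):
Peg 0: [3]
Peg 1: [4, 2, 1]
Peg 2: []

After move 5 (2->0):
Peg 0: [3]
Peg 1: [4, 2, 1]
Peg 2: []

After move 6 (1->2):
Peg 0: [3]
Peg 1: [4, 2]
Peg 2: [1]

After move 7 (2->0):
Peg 0: [3, 1]
Peg 1: [4, 2]
Peg 2: []

Answer: Peg 0: [3, 1]
Peg 1: [4, 2]
Peg 2: []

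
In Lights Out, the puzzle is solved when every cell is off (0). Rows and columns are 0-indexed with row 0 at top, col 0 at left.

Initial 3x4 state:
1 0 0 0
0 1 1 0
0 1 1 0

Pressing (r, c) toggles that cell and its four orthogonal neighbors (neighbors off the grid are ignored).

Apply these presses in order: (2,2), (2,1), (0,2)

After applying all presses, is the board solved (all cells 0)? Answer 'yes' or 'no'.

Answer: no

Derivation:
After press 1 at (2,2):
1 0 0 0
0 1 0 0
0 0 0 1

After press 2 at (2,1):
1 0 0 0
0 0 0 0
1 1 1 1

After press 3 at (0,2):
1 1 1 1
0 0 1 0
1 1 1 1

Lights still on: 9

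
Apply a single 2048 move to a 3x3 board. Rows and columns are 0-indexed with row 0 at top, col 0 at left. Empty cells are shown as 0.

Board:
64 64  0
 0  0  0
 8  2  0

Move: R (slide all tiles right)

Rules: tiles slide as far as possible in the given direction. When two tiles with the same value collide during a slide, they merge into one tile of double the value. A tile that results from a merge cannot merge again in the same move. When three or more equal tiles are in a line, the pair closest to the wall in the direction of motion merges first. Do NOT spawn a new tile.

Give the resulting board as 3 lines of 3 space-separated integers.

Slide right:
row 0: [64, 64, 0] -> [0, 0, 128]
row 1: [0, 0, 0] -> [0, 0, 0]
row 2: [8, 2, 0] -> [0, 8, 2]

Answer:   0   0 128
  0   0   0
  0   8   2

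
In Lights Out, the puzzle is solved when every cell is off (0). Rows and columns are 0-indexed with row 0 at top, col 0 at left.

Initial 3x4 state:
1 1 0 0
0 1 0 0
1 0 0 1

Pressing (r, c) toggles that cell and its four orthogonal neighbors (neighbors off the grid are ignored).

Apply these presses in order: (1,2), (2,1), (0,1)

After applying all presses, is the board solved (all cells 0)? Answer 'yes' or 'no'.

After press 1 at (1,2):
1 1 1 0
0 0 1 1
1 0 1 1

After press 2 at (2,1):
1 1 1 0
0 1 1 1
0 1 0 1

After press 3 at (0,1):
0 0 0 0
0 0 1 1
0 1 0 1

Lights still on: 4

Answer: no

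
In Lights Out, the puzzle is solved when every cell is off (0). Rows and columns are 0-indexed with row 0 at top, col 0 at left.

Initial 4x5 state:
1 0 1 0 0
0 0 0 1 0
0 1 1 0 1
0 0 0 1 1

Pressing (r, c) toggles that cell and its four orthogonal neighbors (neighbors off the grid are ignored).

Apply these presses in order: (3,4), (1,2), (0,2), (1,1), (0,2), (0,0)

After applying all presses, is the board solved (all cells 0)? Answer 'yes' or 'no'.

Answer: yes

Derivation:
After press 1 at (3,4):
1 0 1 0 0
0 0 0 1 0
0 1 1 0 0
0 0 0 0 0

After press 2 at (1,2):
1 0 0 0 0
0 1 1 0 0
0 1 0 0 0
0 0 0 0 0

After press 3 at (0,2):
1 1 1 1 0
0 1 0 0 0
0 1 0 0 0
0 0 0 0 0

After press 4 at (1,1):
1 0 1 1 0
1 0 1 0 0
0 0 0 0 0
0 0 0 0 0

After press 5 at (0,2):
1 1 0 0 0
1 0 0 0 0
0 0 0 0 0
0 0 0 0 0

After press 6 at (0,0):
0 0 0 0 0
0 0 0 0 0
0 0 0 0 0
0 0 0 0 0

Lights still on: 0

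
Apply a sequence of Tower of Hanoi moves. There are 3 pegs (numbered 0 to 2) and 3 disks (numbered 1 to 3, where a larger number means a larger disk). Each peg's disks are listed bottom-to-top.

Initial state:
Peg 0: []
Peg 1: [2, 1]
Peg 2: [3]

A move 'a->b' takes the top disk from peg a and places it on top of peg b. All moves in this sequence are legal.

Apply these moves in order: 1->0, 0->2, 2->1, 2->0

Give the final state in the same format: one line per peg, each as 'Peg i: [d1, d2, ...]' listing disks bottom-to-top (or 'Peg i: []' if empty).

After move 1 (1->0):
Peg 0: [1]
Peg 1: [2]
Peg 2: [3]

After move 2 (0->2):
Peg 0: []
Peg 1: [2]
Peg 2: [3, 1]

After move 3 (2->1):
Peg 0: []
Peg 1: [2, 1]
Peg 2: [3]

After move 4 (2->0):
Peg 0: [3]
Peg 1: [2, 1]
Peg 2: []

Answer: Peg 0: [3]
Peg 1: [2, 1]
Peg 2: []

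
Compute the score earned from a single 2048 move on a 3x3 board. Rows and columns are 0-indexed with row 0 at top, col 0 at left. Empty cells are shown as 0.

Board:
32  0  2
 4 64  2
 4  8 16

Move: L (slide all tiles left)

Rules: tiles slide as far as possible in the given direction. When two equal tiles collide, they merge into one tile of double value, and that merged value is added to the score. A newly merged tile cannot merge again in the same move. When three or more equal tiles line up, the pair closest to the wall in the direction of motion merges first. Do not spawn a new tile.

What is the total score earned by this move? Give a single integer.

Answer: 0

Derivation:
Slide left:
row 0: [32, 0, 2] -> [32, 2, 0]  score +0 (running 0)
row 1: [4, 64, 2] -> [4, 64, 2]  score +0 (running 0)
row 2: [4, 8, 16] -> [4, 8, 16]  score +0 (running 0)
Board after move:
32  2  0
 4 64  2
 4  8 16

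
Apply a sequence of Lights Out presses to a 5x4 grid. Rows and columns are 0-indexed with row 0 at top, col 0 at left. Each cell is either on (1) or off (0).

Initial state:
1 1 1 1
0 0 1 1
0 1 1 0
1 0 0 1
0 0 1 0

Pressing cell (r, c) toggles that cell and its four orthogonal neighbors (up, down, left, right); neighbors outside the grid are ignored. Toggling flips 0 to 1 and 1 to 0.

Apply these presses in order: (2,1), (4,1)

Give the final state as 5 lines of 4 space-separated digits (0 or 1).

After press 1 at (2,1):
1 1 1 1
0 1 1 1
1 0 0 0
1 1 0 1
0 0 1 0

After press 2 at (4,1):
1 1 1 1
0 1 1 1
1 0 0 0
1 0 0 1
1 1 0 0

Answer: 1 1 1 1
0 1 1 1
1 0 0 0
1 0 0 1
1 1 0 0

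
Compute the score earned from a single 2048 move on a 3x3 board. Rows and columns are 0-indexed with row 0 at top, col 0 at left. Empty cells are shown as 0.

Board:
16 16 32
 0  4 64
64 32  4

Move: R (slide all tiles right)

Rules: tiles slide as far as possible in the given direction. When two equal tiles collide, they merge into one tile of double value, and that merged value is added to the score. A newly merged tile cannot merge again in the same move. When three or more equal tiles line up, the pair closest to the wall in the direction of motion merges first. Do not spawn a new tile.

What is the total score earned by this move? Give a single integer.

Answer: 32

Derivation:
Slide right:
row 0: [16, 16, 32] -> [0, 32, 32]  score +32 (running 32)
row 1: [0, 4, 64] -> [0, 4, 64]  score +0 (running 32)
row 2: [64, 32, 4] -> [64, 32, 4]  score +0 (running 32)
Board after move:
 0 32 32
 0  4 64
64 32  4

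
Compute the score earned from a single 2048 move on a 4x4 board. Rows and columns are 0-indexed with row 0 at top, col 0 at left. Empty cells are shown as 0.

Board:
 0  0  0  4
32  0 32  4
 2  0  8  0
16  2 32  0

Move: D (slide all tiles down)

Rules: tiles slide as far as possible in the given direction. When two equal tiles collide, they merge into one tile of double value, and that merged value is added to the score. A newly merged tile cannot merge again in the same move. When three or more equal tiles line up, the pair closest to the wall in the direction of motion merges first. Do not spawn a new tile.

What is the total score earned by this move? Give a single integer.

Slide down:
col 0: [0, 32, 2, 16] -> [0, 32, 2, 16]  score +0 (running 0)
col 1: [0, 0, 0, 2] -> [0, 0, 0, 2]  score +0 (running 0)
col 2: [0, 32, 8, 32] -> [0, 32, 8, 32]  score +0 (running 0)
col 3: [4, 4, 0, 0] -> [0, 0, 0, 8]  score +8 (running 8)
Board after move:
 0  0  0  0
32  0 32  0
 2  0  8  0
16  2 32  8

Answer: 8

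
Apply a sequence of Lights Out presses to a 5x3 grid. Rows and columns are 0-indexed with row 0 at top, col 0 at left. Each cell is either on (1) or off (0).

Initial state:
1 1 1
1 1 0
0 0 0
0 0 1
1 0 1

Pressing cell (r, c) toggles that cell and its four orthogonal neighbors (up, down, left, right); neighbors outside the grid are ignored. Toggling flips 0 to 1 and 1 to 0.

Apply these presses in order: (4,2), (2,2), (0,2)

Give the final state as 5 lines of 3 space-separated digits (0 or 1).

Answer: 1 0 0
1 1 0
0 1 1
0 0 1
1 1 0

Derivation:
After press 1 at (4,2):
1 1 1
1 1 0
0 0 0
0 0 0
1 1 0

After press 2 at (2,2):
1 1 1
1 1 1
0 1 1
0 0 1
1 1 0

After press 3 at (0,2):
1 0 0
1 1 0
0 1 1
0 0 1
1 1 0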